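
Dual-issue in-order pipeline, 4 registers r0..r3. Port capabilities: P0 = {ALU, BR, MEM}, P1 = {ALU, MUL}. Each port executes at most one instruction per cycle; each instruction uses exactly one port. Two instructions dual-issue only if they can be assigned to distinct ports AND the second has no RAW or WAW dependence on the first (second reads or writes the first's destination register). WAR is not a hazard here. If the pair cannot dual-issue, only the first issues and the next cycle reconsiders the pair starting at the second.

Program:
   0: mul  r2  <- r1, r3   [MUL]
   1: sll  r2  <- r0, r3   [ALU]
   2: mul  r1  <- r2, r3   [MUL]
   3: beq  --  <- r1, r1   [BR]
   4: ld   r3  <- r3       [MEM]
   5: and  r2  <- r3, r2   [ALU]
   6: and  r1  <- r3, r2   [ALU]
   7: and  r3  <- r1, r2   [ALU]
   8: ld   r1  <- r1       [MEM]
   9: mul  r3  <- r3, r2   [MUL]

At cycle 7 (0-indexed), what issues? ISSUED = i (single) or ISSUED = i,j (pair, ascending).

ISSUED = 7,8

0. mul.MUL @i0  | WAW r2
1. sll.ALU @i1  | RAW r2
2. mul.MUL @i2  | RAW r1
3. beq.BR @i3  | no-port BR/MEM
4. ld.MEM @i4  | RAW r3
5. and.ALU @i5  | RAW r2
6. and.ALU @i6  | RAW r1
7. and.ALU/ld.MEM @i7&i8  | pair
8. mul.MUL @i9  | tail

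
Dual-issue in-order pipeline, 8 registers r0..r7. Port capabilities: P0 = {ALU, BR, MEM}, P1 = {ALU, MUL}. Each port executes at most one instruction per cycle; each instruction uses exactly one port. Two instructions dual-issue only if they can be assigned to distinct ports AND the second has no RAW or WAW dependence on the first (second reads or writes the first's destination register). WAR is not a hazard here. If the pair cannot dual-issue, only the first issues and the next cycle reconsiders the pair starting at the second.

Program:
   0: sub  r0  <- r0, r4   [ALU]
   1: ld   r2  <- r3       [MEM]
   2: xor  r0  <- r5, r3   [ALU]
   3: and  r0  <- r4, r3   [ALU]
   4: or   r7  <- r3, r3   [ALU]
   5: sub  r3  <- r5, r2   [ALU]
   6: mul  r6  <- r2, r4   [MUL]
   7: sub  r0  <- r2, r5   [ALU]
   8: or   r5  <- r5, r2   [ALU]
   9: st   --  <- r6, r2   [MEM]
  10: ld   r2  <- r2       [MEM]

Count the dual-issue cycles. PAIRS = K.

#0 head=0: sub;ld i0&i1 pair
#1 head=2: xor i2 WAW r0
#2 head=3: and;or i3&i4 pair
#3 head=5: sub;mul i5&i6 pair
#4 head=7: sub;or i7&i8 pair
#5 head=9: st i9 no-port MEM/MEM
#6 head=10: ld i10 tail

PAIRS = 4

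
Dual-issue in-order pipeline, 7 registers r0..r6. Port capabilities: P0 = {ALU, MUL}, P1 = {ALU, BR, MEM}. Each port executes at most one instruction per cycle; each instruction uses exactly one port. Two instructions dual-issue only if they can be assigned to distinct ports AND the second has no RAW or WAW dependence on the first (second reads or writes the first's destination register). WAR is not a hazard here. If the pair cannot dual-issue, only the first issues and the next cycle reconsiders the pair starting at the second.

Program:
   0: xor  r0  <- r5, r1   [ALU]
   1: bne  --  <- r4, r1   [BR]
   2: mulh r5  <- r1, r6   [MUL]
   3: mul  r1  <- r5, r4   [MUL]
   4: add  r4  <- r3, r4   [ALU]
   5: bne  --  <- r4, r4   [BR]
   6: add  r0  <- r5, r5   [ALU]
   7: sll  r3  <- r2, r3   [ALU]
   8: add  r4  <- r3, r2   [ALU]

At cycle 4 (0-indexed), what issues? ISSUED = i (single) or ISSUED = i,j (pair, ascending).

t=0 i0&i1:xor.ALU;bne.BR ; pair
t=1 i2:mulh.MUL ; no-port MUL/MUL
t=2 i3&i4:mul.MUL;add.ALU ; pair
t=3 i5&i6:bne.BR;add.ALU ; pair
t=4 i7:sll.ALU ; RAW r3
t=5 i8:add.ALU ; tail

ISSUED = 7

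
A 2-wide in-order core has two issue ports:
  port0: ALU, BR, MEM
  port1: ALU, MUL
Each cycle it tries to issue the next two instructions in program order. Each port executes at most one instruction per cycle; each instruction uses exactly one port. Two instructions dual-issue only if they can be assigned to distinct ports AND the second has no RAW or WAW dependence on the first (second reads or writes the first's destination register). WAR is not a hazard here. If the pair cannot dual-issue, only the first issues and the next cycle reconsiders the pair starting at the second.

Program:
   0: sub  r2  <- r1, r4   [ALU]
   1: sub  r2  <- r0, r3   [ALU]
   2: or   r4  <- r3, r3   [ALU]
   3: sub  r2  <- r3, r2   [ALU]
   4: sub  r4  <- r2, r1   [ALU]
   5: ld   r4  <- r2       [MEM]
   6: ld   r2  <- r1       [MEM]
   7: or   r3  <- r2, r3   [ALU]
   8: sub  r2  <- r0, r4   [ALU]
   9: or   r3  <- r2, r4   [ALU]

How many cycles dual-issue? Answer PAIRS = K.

  cy0 -> i0 (sub.ALU) WAW r2
  cy1 -> i1,i2 (sub.ALU or.ALU) pair
  cy2 -> i3 (sub.ALU) RAW r2
  cy3 -> i4 (sub.ALU) WAW r4
  cy4 -> i5 (ld.MEM) no-port MEM/MEM
  cy5 -> i6 (ld.MEM) RAW r2
  cy6 -> i7,i8 (or.ALU sub.ALU) pair
  cy7 -> i9 (or.ALU) tail

PAIRS = 2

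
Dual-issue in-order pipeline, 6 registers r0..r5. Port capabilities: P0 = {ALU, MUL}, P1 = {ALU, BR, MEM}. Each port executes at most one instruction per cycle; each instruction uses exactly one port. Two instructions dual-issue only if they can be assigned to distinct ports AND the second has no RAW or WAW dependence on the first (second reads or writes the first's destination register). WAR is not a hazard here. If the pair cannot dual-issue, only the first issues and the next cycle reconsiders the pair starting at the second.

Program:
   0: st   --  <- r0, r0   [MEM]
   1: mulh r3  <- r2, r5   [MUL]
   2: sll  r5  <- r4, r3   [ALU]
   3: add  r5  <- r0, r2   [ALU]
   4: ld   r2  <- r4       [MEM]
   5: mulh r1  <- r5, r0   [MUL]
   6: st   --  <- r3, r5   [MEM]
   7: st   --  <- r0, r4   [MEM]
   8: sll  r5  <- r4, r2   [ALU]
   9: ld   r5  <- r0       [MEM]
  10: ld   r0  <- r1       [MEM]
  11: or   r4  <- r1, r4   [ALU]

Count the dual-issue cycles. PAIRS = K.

PAIRS = 5

t=0 i0+i1:st.MEM+mulh.MUL ; dual
t=1 i2:sll.ALU ; WAW r5
t=2 i3+i4:add.ALU+ld.MEM ; dual
t=3 i5+i6:mulh.MUL+st.MEM ; dual
t=4 i7+i8:st.MEM+sll.ALU ; dual
t=5 i9:ld.MEM ; no-port MEM/MEM
t=6 i10+i11:ld.MEM+or.ALU ; dual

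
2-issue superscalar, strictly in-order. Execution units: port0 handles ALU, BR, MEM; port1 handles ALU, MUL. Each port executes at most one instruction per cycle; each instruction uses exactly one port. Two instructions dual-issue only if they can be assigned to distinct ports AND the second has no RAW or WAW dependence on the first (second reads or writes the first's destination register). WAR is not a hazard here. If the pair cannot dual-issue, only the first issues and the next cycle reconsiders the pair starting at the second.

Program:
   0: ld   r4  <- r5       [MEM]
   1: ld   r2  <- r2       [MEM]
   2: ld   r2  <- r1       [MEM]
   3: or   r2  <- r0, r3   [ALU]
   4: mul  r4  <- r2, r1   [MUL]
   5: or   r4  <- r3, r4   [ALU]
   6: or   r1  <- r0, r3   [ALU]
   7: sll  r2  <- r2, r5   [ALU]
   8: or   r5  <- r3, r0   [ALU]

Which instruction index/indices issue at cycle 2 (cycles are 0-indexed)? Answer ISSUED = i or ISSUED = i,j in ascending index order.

t=0 i0:ld ; no-port MEM/MEM
t=1 i1:ld ; no-port MEM/MEM
t=2 i2:ld ; WAW r2
t=3 i3:or ; RAW r2
t=4 i4:mul ; RAW+WAW r4
t=5 i5+i6:or/or ; 2-wide
t=6 i7+i8:sll/or ; 2-wide

ISSUED = 2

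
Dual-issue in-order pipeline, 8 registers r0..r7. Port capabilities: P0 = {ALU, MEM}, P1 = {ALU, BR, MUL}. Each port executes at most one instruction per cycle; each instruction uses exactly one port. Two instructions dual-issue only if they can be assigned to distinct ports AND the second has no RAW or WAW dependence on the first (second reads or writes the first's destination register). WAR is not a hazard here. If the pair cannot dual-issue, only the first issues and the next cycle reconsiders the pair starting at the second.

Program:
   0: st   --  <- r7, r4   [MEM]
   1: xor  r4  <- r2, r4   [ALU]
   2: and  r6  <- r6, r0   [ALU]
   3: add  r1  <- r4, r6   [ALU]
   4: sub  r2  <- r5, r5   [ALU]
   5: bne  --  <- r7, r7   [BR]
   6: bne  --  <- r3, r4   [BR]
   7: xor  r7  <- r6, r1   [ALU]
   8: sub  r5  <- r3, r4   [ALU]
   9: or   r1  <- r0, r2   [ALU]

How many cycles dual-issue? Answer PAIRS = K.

PAIRS = 4

  cy0 -> i0/i1 (st.MEM xor.ALU) pair
  cy1 -> i2 (and.ALU) RAW r6
  cy2 -> i3/i4 (add.ALU sub.ALU) pair
  cy3 -> i5 (bne.BR) no-port BR/BR
  cy4 -> i6/i7 (bne.BR xor.ALU) pair
  cy5 -> i8/i9 (sub.ALU or.ALU) pair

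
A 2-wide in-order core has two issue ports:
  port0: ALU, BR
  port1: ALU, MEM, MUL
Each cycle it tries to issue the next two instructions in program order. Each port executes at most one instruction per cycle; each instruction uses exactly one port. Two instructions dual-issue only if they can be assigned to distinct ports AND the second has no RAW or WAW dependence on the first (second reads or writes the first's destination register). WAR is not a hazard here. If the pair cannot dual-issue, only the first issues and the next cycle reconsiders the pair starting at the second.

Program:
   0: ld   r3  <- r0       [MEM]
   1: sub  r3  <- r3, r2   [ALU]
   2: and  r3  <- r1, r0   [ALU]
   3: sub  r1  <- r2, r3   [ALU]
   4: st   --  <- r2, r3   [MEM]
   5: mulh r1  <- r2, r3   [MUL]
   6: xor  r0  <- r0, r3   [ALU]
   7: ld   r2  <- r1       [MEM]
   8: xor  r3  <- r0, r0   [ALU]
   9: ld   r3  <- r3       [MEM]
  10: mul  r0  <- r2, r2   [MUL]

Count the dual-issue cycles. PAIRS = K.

PAIRS = 3

c0: i0 ld  RAW+WAW r3
c1: i1 sub  WAW r3
c2: i2 and  RAW r3
c3: i3&i4 sub/st  pair
c4: i5&i6 mulh/xor  pair
c5: i7&i8 ld/xor  pair
c6: i9 ld  no-port MEM/MUL
c7: i10 mul  tail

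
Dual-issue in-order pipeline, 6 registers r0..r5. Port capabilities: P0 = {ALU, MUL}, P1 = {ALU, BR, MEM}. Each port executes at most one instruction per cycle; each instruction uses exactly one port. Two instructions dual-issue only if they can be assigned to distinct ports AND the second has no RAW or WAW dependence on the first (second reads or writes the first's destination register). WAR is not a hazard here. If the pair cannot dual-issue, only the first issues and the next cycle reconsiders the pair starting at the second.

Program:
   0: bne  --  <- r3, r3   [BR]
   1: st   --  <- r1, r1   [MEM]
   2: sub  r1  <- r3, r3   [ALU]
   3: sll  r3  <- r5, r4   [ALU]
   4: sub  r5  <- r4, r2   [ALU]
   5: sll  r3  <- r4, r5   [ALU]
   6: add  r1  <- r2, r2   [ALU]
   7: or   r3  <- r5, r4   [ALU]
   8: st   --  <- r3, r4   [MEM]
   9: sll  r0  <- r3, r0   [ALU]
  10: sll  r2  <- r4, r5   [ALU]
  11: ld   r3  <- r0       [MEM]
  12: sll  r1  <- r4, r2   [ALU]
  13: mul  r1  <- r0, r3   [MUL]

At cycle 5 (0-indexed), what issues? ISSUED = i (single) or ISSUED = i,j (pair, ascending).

#0 head=0: bne i0 no-port BR/MEM
#1 head=1: st;sub i1+i2 dual
#2 head=3: sll;sub i3+i4 dual
#3 head=5: sll;add i5+i6 dual
#4 head=7: or i7 RAW r3
#5 head=8: st;sll i8+i9 dual
#6 head=10: sll;ld i10+i11 dual
#7 head=12: sll i12 WAW r1
#8 head=13: mul i13 tail

ISSUED = 8,9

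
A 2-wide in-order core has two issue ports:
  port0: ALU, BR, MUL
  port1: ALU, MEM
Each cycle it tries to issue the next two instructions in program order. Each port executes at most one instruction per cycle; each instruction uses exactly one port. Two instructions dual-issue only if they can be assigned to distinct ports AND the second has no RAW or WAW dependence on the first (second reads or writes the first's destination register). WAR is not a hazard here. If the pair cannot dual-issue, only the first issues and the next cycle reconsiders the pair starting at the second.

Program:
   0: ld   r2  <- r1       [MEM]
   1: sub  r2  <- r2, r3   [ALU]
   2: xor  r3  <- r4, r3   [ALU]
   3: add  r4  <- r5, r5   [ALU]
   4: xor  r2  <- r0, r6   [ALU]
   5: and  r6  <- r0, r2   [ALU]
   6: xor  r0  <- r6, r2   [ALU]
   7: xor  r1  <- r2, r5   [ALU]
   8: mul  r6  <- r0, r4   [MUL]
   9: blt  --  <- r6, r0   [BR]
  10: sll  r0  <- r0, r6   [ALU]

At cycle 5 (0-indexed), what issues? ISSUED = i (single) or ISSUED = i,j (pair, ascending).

ISSUED = 8

c0: i0 ld.MEM  RAW+WAW r2
c1: i1&i2 sub.ALU+xor.ALU  pair
c2: i3&i4 add.ALU+xor.ALU  pair
c3: i5 and.ALU  RAW r6
c4: i6&i7 xor.ALU+xor.ALU  pair
c5: i8 mul.MUL  no-port MUL/BR
c6: i9&i10 blt.BR+sll.ALU  pair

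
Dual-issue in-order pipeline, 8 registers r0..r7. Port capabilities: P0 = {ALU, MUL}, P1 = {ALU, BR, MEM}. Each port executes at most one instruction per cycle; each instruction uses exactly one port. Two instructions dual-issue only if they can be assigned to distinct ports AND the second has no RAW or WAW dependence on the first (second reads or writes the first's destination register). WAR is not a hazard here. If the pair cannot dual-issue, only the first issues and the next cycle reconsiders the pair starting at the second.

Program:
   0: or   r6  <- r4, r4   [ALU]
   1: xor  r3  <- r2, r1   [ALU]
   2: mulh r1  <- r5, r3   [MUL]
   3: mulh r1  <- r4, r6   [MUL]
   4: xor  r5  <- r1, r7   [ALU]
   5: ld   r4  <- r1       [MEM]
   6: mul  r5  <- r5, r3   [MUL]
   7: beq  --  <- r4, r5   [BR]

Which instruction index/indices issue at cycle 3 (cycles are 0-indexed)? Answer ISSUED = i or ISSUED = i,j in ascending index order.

[0] i0/i1  or;xor  -- dual
[1] i2  mulh  -- no-port MUL/MUL
[2] i3  mulh  -- RAW r1
[3] i4/i5  xor;ld  -- dual
[4] i6  mul  -- RAW r5
[5] i7  beq  -- tail

ISSUED = 4,5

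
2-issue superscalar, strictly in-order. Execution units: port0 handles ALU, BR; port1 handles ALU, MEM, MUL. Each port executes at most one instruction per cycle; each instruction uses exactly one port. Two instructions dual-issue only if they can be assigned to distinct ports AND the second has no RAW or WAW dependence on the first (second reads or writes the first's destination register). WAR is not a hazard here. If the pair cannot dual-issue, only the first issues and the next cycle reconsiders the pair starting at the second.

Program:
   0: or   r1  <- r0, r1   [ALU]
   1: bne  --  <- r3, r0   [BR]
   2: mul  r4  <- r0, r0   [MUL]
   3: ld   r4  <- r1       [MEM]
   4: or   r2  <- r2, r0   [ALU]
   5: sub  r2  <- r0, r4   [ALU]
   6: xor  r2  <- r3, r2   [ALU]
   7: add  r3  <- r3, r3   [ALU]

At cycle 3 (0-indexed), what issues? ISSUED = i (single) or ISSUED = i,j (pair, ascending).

ISSUED = 5

[0] i0,i1  or/bne  -- 2-wide
[1] i2  mul  -- no-port MUL/MEM
[2] i3,i4  ld/or  -- 2-wide
[3] i5  sub  -- RAW+WAW r2
[4] i6,i7  xor/add  -- 2-wide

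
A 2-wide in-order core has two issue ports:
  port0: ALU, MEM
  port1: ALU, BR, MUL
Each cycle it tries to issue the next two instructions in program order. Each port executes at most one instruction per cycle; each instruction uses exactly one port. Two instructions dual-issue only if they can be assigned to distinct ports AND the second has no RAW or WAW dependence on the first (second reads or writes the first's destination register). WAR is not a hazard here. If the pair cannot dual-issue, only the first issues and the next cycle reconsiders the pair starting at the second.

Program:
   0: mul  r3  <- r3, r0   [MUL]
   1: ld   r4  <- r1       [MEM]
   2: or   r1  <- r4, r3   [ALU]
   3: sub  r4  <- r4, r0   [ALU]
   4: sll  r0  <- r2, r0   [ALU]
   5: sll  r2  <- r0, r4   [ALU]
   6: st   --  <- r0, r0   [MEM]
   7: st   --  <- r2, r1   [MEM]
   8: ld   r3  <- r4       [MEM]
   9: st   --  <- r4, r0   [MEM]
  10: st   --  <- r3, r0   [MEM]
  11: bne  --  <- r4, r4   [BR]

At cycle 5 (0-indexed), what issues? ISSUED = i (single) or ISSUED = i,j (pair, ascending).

ISSUED = 8

  cy0 -> i0/i1 (mul ld) pair
  cy1 -> i2/i3 (or sub) pair
  cy2 -> i4 (sll) RAW r0
  cy3 -> i5/i6 (sll st) pair
  cy4 -> i7 (st) no-port MEM/MEM
  cy5 -> i8 (ld) no-port MEM/MEM
  cy6 -> i9 (st) no-port MEM/MEM
  cy7 -> i10/i11 (st bne) pair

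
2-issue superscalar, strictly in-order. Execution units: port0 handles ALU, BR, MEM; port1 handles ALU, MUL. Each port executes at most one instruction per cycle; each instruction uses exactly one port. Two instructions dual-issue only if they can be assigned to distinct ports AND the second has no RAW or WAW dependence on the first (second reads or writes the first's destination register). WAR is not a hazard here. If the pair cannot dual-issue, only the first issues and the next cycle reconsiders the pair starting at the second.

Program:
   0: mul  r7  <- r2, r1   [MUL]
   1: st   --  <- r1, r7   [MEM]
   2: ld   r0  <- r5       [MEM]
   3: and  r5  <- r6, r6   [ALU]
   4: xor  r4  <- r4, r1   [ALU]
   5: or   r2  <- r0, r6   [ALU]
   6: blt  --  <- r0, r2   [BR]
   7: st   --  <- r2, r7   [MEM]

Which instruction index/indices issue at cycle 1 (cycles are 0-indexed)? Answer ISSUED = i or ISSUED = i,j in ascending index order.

ISSUED = 1

[0] i0  mul.MUL  -- RAW r7
[1] i1  st.MEM  -- no-port MEM/MEM
[2] i2+i3  ld.MEM;and.ALU  -- dual
[3] i4+i5  xor.ALU;or.ALU  -- dual
[4] i6  blt.BR  -- no-port BR/MEM
[5] i7  st.MEM  -- tail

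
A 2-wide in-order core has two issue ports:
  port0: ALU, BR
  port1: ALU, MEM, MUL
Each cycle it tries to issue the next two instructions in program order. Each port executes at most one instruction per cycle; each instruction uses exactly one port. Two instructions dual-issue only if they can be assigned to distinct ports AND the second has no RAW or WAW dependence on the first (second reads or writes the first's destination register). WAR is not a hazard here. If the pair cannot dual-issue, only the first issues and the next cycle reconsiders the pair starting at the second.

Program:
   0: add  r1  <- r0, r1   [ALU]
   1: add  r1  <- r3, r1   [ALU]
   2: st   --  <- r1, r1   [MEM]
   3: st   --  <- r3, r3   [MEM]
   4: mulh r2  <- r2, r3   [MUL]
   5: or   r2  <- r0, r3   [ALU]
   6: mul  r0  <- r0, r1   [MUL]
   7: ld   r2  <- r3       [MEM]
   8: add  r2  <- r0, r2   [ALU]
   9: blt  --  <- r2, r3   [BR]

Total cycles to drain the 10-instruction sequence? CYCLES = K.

CYCLES = 9

  cy0 -> i0 (add.ALU) RAW+WAW r1
  cy1 -> i1 (add.ALU) RAW r1
  cy2 -> i2 (st.MEM) no-port MEM/MEM
  cy3 -> i3 (st.MEM) no-port MEM/MUL
  cy4 -> i4 (mulh.MUL) WAW r2
  cy5 -> i5,i6 (or.ALU/mul.MUL) dual
  cy6 -> i7 (ld.MEM) RAW+WAW r2
  cy7 -> i8 (add.ALU) RAW r2
  cy8 -> i9 (blt.BR) tail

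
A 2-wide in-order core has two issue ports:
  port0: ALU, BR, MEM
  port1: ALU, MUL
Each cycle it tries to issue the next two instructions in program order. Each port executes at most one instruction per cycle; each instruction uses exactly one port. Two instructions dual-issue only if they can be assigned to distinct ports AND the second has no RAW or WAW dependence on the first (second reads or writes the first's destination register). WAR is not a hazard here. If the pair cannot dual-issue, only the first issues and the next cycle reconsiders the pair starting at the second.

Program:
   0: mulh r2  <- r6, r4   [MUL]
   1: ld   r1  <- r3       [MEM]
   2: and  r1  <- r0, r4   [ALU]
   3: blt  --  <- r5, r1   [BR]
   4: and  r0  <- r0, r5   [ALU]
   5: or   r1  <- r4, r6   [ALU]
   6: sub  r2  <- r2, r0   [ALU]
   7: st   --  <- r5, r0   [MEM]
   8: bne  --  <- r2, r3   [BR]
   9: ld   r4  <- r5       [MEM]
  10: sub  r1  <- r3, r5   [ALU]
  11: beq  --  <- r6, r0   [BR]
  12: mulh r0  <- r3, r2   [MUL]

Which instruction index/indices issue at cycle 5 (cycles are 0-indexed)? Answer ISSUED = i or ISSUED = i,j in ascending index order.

ISSUED = 8

#0 head=0: mulh.MUL/ld.MEM i0/i1 2-wide
#1 head=2: and.ALU i2 RAW r1
#2 head=3: blt.BR/and.ALU i3/i4 2-wide
#3 head=5: or.ALU/sub.ALU i5/i6 2-wide
#4 head=7: st.MEM i7 no-port MEM/BR
#5 head=8: bne.BR i8 no-port BR/MEM
#6 head=9: ld.MEM/sub.ALU i9/i10 2-wide
#7 head=11: beq.BR/mulh.MUL i11/i12 2-wide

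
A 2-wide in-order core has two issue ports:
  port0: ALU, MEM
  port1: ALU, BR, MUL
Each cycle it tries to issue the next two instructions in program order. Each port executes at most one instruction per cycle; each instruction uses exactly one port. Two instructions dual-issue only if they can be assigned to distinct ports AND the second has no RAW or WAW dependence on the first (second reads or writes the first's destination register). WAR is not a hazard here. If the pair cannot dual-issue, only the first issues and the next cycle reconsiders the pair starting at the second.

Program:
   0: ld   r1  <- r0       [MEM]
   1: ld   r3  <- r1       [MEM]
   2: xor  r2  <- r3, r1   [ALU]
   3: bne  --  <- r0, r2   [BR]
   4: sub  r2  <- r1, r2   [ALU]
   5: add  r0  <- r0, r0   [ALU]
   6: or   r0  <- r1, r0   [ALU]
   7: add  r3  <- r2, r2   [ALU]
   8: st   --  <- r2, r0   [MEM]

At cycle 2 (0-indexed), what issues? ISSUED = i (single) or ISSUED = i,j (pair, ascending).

ISSUED = 2

t=0 i0:ld.MEM ; no-port MEM/MEM
t=1 i1:ld.MEM ; RAW r3
t=2 i2:xor.ALU ; RAW r2
t=3 i3/i4:bne.BR/sub.ALU ; pair
t=4 i5:add.ALU ; RAW+WAW r0
t=5 i6/i7:or.ALU/add.ALU ; pair
t=6 i8:st.MEM ; tail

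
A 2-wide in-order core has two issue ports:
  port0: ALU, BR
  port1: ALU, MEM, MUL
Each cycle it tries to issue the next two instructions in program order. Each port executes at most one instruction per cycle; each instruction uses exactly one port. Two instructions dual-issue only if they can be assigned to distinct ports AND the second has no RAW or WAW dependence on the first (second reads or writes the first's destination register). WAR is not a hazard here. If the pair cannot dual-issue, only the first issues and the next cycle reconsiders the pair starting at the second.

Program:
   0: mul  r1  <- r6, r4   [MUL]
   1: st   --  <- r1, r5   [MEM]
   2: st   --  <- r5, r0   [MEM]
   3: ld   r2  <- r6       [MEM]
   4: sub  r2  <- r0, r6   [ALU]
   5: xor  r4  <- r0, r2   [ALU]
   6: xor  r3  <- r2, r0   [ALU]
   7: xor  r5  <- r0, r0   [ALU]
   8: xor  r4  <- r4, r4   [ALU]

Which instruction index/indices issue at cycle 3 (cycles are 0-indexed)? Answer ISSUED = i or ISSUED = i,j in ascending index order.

ISSUED = 3

  cy0 -> i0 (mul) no-port MUL/MEM
  cy1 -> i1 (st) no-port MEM/MEM
  cy2 -> i2 (st) no-port MEM/MEM
  cy3 -> i3 (ld) WAW r2
  cy4 -> i4 (sub) RAW r2
  cy5 -> i5/i6 (xor+xor) pair
  cy6 -> i7/i8 (xor+xor) pair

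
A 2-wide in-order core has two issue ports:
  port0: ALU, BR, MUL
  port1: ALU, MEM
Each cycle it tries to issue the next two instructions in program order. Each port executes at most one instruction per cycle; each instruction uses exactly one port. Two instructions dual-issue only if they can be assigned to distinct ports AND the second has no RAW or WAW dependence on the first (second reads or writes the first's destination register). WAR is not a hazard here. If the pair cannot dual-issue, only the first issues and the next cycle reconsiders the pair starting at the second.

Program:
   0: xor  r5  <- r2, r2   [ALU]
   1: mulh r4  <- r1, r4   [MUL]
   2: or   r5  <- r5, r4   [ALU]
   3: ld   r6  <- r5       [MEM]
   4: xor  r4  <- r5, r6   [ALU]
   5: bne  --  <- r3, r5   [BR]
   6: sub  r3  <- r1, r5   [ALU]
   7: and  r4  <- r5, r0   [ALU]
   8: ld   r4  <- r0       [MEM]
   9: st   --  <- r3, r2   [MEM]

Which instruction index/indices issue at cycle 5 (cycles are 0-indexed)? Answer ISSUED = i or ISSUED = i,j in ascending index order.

ISSUED = 8

0. xor.ALU/mulh.MUL @i0,i1  | dual
1. or.ALU @i2  | RAW r5
2. ld.MEM @i3  | RAW r6
3. xor.ALU/bne.BR @i4,i5  | dual
4. sub.ALU/and.ALU @i6,i7  | dual
5. ld.MEM @i8  | no-port MEM/MEM
6. st.MEM @i9  | tail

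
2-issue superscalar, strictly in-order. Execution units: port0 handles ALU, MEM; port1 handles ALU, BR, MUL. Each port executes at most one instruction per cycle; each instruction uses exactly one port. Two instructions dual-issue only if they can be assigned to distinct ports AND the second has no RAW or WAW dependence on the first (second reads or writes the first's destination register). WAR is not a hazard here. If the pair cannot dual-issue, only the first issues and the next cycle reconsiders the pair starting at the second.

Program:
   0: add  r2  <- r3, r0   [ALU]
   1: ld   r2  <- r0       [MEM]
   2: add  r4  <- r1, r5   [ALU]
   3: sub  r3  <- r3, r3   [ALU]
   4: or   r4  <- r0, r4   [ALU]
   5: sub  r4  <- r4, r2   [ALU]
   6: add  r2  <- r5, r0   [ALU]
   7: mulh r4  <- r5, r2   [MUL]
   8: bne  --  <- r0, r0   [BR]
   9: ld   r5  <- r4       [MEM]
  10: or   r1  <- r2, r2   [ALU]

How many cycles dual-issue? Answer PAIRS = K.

PAIRS = 4

0. add.ALU @i0  | WAW r2
1. ld.MEM add.ALU @i1+i2  | 2-wide
2. sub.ALU or.ALU @i3+i4  | 2-wide
3. sub.ALU add.ALU @i5+i6  | 2-wide
4. mulh.MUL @i7  | no-port MUL/BR
5. bne.BR ld.MEM @i8+i9  | 2-wide
6. or.ALU @i10  | tail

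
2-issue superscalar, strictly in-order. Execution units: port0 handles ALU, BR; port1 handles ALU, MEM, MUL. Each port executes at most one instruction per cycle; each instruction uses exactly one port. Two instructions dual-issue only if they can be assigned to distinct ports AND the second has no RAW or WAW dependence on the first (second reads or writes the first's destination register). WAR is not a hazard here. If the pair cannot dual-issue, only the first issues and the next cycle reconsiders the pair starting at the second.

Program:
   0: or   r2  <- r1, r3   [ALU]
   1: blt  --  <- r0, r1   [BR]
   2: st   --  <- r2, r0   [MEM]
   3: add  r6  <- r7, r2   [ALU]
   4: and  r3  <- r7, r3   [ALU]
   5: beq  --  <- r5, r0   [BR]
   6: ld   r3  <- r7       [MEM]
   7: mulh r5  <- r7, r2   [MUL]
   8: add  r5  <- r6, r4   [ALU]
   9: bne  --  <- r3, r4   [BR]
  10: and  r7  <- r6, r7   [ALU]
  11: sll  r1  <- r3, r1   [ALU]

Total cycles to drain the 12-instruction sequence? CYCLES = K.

0. or/blt @i0&i1  | pair
1. st/add @i2&i3  | pair
2. and/beq @i4&i5  | pair
3. ld @i6  | no-port MEM/MUL
4. mulh @i7  | WAW r5
5. add/bne @i8&i9  | pair
6. and/sll @i10&i11  | pair

CYCLES = 7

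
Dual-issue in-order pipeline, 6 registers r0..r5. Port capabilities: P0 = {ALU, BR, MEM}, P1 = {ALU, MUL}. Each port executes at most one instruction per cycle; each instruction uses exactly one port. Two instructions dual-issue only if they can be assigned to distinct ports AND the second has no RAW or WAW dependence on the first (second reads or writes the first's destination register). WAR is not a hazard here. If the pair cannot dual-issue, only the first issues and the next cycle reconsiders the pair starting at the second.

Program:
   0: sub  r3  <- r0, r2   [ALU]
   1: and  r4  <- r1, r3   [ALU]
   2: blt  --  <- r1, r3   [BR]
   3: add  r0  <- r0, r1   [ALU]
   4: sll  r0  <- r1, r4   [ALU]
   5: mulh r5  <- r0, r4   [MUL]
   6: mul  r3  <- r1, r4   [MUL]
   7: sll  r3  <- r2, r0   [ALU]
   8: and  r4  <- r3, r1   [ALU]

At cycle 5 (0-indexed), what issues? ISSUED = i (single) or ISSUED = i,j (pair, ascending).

ISSUED = 6

#0 head=0: sub i0 RAW r3
#1 head=1: and;blt i1+i2 dual
#2 head=3: add i3 WAW r0
#3 head=4: sll i4 RAW r0
#4 head=5: mulh i5 no-port MUL/MUL
#5 head=6: mul i6 WAW r3
#6 head=7: sll i7 RAW r3
#7 head=8: and i8 tail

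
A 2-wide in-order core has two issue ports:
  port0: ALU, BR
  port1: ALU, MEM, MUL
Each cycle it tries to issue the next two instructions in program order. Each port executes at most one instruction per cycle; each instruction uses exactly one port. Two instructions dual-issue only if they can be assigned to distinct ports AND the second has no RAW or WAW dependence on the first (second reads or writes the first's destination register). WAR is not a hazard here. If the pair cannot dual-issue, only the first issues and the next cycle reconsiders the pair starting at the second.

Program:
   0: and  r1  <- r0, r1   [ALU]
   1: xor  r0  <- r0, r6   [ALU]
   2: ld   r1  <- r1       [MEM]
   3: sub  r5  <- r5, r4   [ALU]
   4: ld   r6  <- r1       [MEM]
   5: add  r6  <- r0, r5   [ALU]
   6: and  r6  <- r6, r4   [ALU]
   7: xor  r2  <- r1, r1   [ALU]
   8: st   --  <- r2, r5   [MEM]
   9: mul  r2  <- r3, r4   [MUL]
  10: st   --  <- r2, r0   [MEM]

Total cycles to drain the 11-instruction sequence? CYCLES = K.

CYCLES = 8

#0 head=0: and xor i0&i1 dual
#1 head=2: ld sub i2&i3 dual
#2 head=4: ld i4 WAW r6
#3 head=5: add i5 RAW+WAW r6
#4 head=6: and xor i6&i7 dual
#5 head=8: st i8 no-port MEM/MUL
#6 head=9: mul i9 no-port MUL/MEM
#7 head=10: st i10 tail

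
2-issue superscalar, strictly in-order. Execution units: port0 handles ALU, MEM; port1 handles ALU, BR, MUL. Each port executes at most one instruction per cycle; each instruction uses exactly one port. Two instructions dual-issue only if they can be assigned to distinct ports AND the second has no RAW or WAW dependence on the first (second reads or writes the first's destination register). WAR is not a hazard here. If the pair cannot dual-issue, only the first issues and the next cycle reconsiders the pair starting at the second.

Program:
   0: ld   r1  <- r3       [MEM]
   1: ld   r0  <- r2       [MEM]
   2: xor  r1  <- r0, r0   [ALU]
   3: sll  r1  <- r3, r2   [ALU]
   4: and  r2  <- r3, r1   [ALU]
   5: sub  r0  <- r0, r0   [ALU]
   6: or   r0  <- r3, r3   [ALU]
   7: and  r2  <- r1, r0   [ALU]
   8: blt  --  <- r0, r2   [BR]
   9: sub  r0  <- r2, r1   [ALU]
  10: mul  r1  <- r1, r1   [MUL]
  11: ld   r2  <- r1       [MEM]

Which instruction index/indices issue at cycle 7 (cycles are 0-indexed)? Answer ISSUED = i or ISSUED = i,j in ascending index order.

#0 head=0: ld i0 no-port MEM/MEM
#1 head=1: ld i1 RAW r0
#2 head=2: xor i2 WAW r1
#3 head=3: sll i3 RAW r1
#4 head=4: and/sub i4+i5 pair
#5 head=6: or i6 RAW r0
#6 head=7: and i7 RAW r2
#7 head=8: blt/sub i8+i9 pair
#8 head=10: mul i10 RAW r1
#9 head=11: ld i11 tail

ISSUED = 8,9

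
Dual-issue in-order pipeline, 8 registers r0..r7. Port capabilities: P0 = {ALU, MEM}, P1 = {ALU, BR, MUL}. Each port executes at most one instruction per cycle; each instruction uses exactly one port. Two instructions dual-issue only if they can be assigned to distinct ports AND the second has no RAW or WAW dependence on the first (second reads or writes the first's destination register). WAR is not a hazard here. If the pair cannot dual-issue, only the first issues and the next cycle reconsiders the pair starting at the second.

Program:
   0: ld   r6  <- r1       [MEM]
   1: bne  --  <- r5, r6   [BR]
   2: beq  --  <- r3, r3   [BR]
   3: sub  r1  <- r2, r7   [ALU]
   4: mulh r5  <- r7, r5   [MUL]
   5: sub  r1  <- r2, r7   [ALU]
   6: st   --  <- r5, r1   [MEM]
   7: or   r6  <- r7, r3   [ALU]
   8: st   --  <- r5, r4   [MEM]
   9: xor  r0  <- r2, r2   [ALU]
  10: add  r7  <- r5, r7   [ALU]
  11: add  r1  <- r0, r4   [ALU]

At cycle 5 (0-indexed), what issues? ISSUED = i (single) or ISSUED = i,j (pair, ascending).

ISSUED = 8,9

c0: i0 ld  RAW r6
c1: i1 bne  no-port BR/BR
c2: i2,i3 beq sub  pair
c3: i4,i5 mulh sub  pair
c4: i6,i7 st or  pair
c5: i8,i9 st xor  pair
c6: i10,i11 add add  pair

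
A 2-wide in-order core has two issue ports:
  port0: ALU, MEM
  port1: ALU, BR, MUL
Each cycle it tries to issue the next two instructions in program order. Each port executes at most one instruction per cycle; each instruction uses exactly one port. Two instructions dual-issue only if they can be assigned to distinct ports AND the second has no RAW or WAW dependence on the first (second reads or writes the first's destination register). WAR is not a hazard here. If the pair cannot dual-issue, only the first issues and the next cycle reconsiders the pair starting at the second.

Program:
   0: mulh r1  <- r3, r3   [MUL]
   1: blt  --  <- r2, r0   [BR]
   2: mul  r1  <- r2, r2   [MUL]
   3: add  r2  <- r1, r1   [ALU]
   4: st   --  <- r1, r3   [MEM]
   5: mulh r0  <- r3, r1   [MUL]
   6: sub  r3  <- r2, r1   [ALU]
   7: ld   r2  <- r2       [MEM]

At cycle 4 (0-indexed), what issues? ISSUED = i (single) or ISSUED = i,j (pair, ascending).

#0 head=0: mulh.MUL i0 no-port MUL/BR
#1 head=1: blt.BR i1 no-port BR/MUL
#2 head=2: mul.MUL i2 RAW r1
#3 head=3: add.ALU st.MEM i3+i4 2-wide
#4 head=5: mulh.MUL sub.ALU i5+i6 2-wide
#5 head=7: ld.MEM i7 tail

ISSUED = 5,6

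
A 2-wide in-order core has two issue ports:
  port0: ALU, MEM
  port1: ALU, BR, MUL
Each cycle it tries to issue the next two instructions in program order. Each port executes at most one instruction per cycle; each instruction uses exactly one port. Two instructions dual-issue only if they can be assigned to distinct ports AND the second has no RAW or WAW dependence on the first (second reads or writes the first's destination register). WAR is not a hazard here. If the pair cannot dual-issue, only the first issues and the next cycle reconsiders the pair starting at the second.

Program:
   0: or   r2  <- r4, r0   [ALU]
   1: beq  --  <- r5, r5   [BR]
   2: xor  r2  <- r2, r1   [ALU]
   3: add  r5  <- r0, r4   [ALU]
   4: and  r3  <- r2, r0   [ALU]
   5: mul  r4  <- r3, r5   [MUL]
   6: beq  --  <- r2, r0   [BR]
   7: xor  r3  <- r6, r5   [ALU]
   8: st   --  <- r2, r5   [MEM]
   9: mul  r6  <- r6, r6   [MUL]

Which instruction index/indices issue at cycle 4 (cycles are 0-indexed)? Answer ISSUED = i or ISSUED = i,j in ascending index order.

0. or.ALU beq.BR @i0,i1  | pair
1. xor.ALU add.ALU @i2,i3  | pair
2. and.ALU @i4  | RAW r3
3. mul.MUL @i5  | no-port MUL/BR
4. beq.BR xor.ALU @i6,i7  | pair
5. st.MEM mul.MUL @i8,i9  | pair

ISSUED = 6,7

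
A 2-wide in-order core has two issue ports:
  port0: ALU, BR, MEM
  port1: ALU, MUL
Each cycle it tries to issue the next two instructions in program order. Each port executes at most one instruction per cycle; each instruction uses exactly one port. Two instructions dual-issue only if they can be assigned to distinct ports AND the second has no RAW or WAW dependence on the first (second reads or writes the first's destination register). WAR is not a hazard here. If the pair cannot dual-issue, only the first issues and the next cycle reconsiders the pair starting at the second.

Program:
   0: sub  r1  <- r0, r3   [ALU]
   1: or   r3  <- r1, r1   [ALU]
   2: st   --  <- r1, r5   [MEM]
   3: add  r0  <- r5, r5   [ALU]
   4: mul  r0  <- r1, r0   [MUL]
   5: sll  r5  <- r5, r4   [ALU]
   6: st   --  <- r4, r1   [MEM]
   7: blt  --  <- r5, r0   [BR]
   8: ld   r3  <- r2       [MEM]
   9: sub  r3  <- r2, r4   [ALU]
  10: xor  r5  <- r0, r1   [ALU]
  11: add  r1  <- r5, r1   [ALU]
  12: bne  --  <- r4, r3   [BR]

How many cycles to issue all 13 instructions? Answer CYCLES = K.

  cy0 -> i0 (sub.ALU) RAW r1
  cy1 -> i1/i2 (or.ALU;st.MEM) dual
  cy2 -> i3 (add.ALU) RAW+WAW r0
  cy3 -> i4/i5 (mul.MUL;sll.ALU) dual
  cy4 -> i6 (st.MEM) no-port MEM/BR
  cy5 -> i7 (blt.BR) no-port BR/MEM
  cy6 -> i8 (ld.MEM) WAW r3
  cy7 -> i9/i10 (sub.ALU;xor.ALU) dual
  cy8 -> i11/i12 (add.ALU;bne.BR) dual

CYCLES = 9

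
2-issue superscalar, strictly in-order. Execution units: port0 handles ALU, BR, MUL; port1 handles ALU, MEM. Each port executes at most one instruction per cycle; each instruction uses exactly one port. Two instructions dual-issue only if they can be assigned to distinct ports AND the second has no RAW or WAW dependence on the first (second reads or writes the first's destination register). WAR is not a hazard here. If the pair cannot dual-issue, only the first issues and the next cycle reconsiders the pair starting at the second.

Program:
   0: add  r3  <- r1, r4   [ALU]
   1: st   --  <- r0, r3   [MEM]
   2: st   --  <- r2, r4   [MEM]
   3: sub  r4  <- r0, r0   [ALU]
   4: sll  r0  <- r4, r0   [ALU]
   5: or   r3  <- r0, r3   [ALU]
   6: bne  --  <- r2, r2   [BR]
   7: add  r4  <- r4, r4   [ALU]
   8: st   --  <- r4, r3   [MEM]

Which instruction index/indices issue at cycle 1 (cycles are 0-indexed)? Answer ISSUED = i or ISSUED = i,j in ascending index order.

ISSUED = 1

0. add.ALU @i0  | RAW r3
1. st.MEM @i1  | no-port MEM/MEM
2. st.MEM sub.ALU @i2+i3  | 2-wide
3. sll.ALU @i4  | RAW r0
4. or.ALU bne.BR @i5+i6  | 2-wide
5. add.ALU @i7  | RAW r4
6. st.MEM @i8  | tail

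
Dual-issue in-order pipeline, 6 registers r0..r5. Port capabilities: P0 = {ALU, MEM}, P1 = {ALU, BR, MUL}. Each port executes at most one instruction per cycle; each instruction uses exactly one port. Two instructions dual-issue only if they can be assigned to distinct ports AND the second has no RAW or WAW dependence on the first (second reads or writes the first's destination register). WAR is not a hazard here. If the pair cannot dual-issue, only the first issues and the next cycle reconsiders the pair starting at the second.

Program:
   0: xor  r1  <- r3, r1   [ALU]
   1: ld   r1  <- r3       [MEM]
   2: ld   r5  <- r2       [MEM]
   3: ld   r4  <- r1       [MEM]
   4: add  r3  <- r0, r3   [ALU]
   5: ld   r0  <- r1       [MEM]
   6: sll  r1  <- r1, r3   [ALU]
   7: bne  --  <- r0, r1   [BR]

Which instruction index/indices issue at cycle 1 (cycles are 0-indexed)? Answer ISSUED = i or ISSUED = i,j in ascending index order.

0. xor @i0  | WAW r1
1. ld @i1  | no-port MEM/MEM
2. ld @i2  | no-port MEM/MEM
3. ld;add @i3&i4  | 2-wide
4. ld;sll @i5&i6  | 2-wide
5. bne @i7  | tail

ISSUED = 1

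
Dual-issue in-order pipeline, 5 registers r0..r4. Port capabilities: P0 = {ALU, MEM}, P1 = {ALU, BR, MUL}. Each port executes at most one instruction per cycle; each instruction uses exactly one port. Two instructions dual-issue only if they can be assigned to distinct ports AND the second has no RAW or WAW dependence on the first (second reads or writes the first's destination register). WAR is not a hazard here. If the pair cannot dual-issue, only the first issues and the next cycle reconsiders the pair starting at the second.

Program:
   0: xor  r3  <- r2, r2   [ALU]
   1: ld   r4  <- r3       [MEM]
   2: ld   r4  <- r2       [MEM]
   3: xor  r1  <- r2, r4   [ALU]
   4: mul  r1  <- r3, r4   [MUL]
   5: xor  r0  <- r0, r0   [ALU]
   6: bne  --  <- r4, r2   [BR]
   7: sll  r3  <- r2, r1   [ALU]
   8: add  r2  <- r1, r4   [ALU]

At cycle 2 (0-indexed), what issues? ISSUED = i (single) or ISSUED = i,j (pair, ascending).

#0 head=0: xor i0 RAW r3
#1 head=1: ld i1 no-port MEM/MEM
#2 head=2: ld i2 RAW r4
#3 head=3: xor i3 WAW r1
#4 head=4: mul;xor i4&i5 pair
#5 head=6: bne;sll i6&i7 pair
#6 head=8: add i8 tail

ISSUED = 2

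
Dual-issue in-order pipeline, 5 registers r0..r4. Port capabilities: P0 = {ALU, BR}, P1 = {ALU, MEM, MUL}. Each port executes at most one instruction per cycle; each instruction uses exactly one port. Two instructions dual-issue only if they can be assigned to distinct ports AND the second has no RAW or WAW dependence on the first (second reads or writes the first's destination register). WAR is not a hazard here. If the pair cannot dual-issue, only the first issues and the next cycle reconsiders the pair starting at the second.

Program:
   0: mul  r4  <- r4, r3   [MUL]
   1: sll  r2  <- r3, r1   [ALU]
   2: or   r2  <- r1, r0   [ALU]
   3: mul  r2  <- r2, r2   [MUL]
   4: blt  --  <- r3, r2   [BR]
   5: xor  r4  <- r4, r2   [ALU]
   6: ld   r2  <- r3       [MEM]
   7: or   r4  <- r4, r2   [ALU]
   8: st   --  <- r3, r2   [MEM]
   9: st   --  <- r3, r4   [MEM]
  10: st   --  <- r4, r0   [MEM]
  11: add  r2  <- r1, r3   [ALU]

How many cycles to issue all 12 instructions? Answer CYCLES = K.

CYCLES = 8

#0 head=0: mul.MUL+sll.ALU i0,i1 2-wide
#1 head=2: or.ALU i2 RAW+WAW r2
#2 head=3: mul.MUL i3 RAW r2
#3 head=4: blt.BR+xor.ALU i4,i5 2-wide
#4 head=6: ld.MEM i6 RAW r2
#5 head=7: or.ALU+st.MEM i7,i8 2-wide
#6 head=9: st.MEM i9 no-port MEM/MEM
#7 head=10: st.MEM+add.ALU i10,i11 2-wide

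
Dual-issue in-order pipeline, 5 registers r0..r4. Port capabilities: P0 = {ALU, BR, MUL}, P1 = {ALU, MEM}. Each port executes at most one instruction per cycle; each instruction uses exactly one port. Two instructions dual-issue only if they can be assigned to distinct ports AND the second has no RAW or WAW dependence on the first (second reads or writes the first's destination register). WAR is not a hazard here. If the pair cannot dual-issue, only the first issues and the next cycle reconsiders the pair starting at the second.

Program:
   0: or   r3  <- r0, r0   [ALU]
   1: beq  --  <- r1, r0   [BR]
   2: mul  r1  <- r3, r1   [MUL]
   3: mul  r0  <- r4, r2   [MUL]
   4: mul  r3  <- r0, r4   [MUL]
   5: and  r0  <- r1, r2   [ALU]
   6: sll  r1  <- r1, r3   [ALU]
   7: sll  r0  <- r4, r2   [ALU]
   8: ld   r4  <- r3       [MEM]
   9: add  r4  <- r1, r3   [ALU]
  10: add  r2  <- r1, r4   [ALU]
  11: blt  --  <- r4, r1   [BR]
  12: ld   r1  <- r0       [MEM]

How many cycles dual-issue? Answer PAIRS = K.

PAIRS = 4

[0] i0+i1  or/beq  -- pair
[1] i2  mul  -- no-port MUL/MUL
[2] i3  mul  -- no-port MUL/MUL
[3] i4+i5  mul/and  -- pair
[4] i6+i7  sll/sll  -- pair
[5] i8  ld  -- WAW r4
[6] i9  add  -- RAW r4
[7] i10+i11  add/blt  -- pair
[8] i12  ld  -- tail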